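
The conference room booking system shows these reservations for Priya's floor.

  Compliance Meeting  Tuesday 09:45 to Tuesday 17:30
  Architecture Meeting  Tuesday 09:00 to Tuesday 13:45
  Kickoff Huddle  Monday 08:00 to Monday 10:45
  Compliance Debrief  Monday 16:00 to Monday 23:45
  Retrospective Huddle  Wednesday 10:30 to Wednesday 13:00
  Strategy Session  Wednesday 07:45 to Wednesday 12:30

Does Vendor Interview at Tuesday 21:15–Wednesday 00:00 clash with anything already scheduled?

No — it doesn't clash with anything

Kickoff Huddle: ends Monday 10:45 at or before Vendor Interview starts Tuesday 21:15 → clear.
Compliance Debrief: ends Monday 23:45 at or before Vendor Interview starts Tuesday 21:15 → clear.
Architecture Meeting: ends Tuesday 13:45 at or before Vendor Interview starts Tuesday 21:15 → clear.
Compliance Meeting: ends Tuesday 17:30 at or before Vendor Interview starts Tuesday 21:15 → clear.
Strategy Session: starts Wednesday 07:45 at or after Vendor Interview ends Wednesday 00:00 → clear.
Retrospective Huddle: starts Wednesday 10:30 at or after Vendor Interview ends Wednesday 00:00 → clear.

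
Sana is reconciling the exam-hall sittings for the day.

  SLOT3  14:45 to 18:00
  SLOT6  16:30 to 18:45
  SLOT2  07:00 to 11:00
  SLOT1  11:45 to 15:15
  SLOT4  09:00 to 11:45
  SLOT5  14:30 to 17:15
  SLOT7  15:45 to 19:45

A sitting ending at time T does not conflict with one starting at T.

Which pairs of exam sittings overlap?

Check each pair: they overlap iff neither finishes before the other starts.
Sorted by start: SLOT2, SLOT4, SLOT1, SLOT5, SLOT3, SLOT7, SLOT6.
SLOT4 starts before SLOT2 ends → SLOT2 and SLOT4 overlap.
SLOT1 starts after SLOT2 ends; SLOT2 is clear from here.
SLOT1 starts exactly when SLOT4 ends (back-to-back, no overlap); SLOT4 is clear from here.
SLOT5 starts before SLOT1 ends → SLOT1 and SLOT5 overlap.
SLOT3 starts before SLOT1 ends → SLOT1 and SLOT3 overlap.
SLOT7 starts after SLOT1 ends; SLOT1 is clear from here.
SLOT3 starts before SLOT5 ends → SLOT5 and SLOT3 overlap.
SLOT7 starts before SLOT5 ends → SLOT5 and SLOT7 overlap.
SLOT6 starts before SLOT5 ends → SLOT5 and SLOT6 overlap.
SLOT7 starts before SLOT3 ends → SLOT3 and SLOT7 overlap.
SLOT6 starts before SLOT3 ends → SLOT3 and SLOT6 overlap.
SLOT6 starts before SLOT7 ends → SLOT7 and SLOT6 overlap.

SLOT1 & SLOT3, SLOT1 & SLOT5, SLOT2 & SLOT4, SLOT3 & SLOT5, SLOT3 & SLOT6, SLOT3 & SLOT7, SLOT5 & SLOT6, SLOT5 & SLOT7, SLOT6 & SLOT7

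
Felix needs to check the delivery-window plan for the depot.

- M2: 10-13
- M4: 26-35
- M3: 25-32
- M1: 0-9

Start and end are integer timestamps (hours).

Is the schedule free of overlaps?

Check each pair: they overlap iff neither finishes before the other starts.
Sorted by start: M1, M2, M3, M4.
M2 starts after M1 ends, so M1 has no further overlaps.
M3 starts after M2 ends, so M2 has no further overlaps.
M4 starts before M3 ends → M3 and M4 overlap.
That's a conflict, so the schedule is not conflict-free.

No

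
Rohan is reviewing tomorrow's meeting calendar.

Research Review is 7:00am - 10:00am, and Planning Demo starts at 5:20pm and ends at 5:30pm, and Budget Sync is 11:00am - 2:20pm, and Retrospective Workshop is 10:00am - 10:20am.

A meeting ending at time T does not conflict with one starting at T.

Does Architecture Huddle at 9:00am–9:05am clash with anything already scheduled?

Yes — it overlaps Research Review

Research Review: starts 7:00am before Architecture Huddle ends 9:05am, and ends 10:00am after Architecture Huddle starts 9:00am → overlap.
Retrospective Workshop: starts 10:00am at or after Architecture Huddle ends 9:05am → clear.
Budget Sync: starts 11:00am at or after Architecture Huddle ends 9:05am → clear.
Planning Demo: starts 5:20pm at or after Architecture Huddle ends 9:05am → clear.
Architecture Huddle overlaps Research Review.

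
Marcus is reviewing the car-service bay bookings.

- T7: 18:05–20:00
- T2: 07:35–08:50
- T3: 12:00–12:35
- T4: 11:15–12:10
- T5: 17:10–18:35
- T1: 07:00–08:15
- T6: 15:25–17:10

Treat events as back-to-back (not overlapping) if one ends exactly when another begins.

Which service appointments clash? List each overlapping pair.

Sorted by start: T1, T2, T4, T3, T6, T5, T7.
T2 starts before T1 ends → T1 and T2 overlap.
T4 starts after T1 ends, so T1 has no further overlaps.
T4 starts after T2 ends, so T2 has no further overlaps.
T3 starts before T4 ends → T4 and T3 overlap.
T6 starts after T4 ends, so T4 has no further overlaps.
T6 starts after T3 ends, so T3 has no further overlaps.
T5 starts exactly when T6 ends (back-to-back, no overlap), so T6 has no further overlaps.
T7 starts before T5 ends → T5 and T7 overlap.

T1 & T2, T3 & T4, T5 & T7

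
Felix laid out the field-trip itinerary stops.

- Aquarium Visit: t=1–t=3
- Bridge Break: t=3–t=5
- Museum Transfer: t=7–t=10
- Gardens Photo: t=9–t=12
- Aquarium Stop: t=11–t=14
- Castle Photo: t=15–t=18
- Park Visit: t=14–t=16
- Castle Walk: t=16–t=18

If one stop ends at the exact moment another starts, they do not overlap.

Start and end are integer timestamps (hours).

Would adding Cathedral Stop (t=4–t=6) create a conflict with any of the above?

Yes — it overlaps Bridge Break

Aquarium Visit: ends t=3 at or before Cathedral Stop starts t=4 → clear.
Bridge Break: starts t=3 before Cathedral Stop ends t=6, and ends t=5 after Cathedral Stop starts t=4 → overlap.
Museum Transfer: starts t=7 at or after Cathedral Stop ends t=6 → clear.
Gardens Photo: starts t=9 at or after Cathedral Stop ends t=6 → clear.
Aquarium Stop: starts t=11 at or after Cathedral Stop ends t=6 → clear.
Park Visit: starts t=14 at or after Cathedral Stop ends t=6 → clear.
Castle Photo: starts t=15 at or after Cathedral Stop ends t=6 → clear.
Castle Walk: starts t=16 at or after Cathedral Stop ends t=6 → clear.
Cathedral Stop overlaps Bridge Break.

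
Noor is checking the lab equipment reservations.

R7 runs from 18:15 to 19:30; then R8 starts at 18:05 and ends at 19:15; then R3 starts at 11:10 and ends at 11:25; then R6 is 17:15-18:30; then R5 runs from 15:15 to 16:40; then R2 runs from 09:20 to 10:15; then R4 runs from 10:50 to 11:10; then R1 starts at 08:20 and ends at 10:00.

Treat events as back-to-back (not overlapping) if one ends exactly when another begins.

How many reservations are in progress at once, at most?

3

Walk through starts and ends in time order (an end at T is processed before a start at T):
08:20 start R1 → 1
09:20 start R2 → 2
10:00 end R1 → 1
10:15 end R2 → 0
10:50 start R4 → 1
11:10 end R4 → 0
11:10 start R3 → 1
11:25 end R3 → 0
15:15 start R5 → 1
16:40 end R5 → 0
17:15 start R6 → 1
18:05 start R8 → 2
18:15 start R7 → 3
18:30 end R6 → 2
19:15 end R8 → 1
19:30 end R7 → 0
Peak is 3, at 18:15 (R6, R7, R8).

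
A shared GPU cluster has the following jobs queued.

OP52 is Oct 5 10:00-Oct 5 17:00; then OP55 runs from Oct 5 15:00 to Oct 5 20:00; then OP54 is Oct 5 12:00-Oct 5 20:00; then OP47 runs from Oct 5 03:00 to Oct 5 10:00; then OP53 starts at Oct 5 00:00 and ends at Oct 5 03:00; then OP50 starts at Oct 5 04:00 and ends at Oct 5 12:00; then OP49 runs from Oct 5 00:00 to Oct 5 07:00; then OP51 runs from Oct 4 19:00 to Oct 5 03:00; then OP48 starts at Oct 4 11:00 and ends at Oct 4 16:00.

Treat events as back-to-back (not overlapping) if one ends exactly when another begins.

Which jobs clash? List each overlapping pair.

OP47 & OP49, OP47 & OP50, OP49 & OP50, OP49 & OP51, OP49 & OP53, OP50 & OP52, OP51 & OP53, OP52 & OP54, OP52 & OP55, OP54 & OP55

Sorted by start: OP48, OP51, OP49, OP53, OP47, OP50, OP52, OP54, OP55.
OP51 starts after OP48 ends; OP48 is clear from here.
OP49 starts before OP51 ends → OP51 and OP49 overlap.
OP53 starts before OP51 ends → OP51 and OP53 overlap.
OP47 starts exactly when OP51 ends (back-to-back, no overlap); OP51 is clear from here.
OP53 starts before OP49 ends → OP49 and OP53 overlap.
OP47 starts before OP49 ends → OP49 and OP47 overlap.
OP50 starts before OP49 ends → OP49 and OP50 overlap.
OP52 starts after OP49 ends; OP49 is clear from here.
OP47 starts exactly when OP53 ends (back-to-back, no overlap); OP53 is clear from here.
OP50 starts before OP47 ends → OP47 and OP50 overlap.
OP52 starts exactly when OP47 ends (back-to-back, no overlap); OP47 is clear from here.
OP52 starts before OP50 ends → OP50 and OP52 overlap.
OP54 starts exactly when OP50 ends (back-to-back, no overlap); OP50 is clear from here.
OP54 starts before OP52 ends → OP52 and OP54 overlap.
OP55 starts before OP52 ends → OP52 and OP55 overlap.
OP55 starts before OP54 ends → OP54 and OP55 overlap.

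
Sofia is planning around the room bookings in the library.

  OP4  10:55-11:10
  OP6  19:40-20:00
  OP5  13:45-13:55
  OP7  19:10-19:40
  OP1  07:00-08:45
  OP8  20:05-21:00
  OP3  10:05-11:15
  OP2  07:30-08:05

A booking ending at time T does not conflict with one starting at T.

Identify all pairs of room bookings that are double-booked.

OP1 & OP2, OP3 & OP4

Check each pair: they overlap iff neither finishes before the other starts.
Sorted by start: OP1, OP2, OP3, OP4, OP5, OP7, OP6, OP8.
OP2 starts before OP1 ends → OP1 and OP2 overlap.
OP3 starts after OP1 ends — done with OP1.
OP3 starts after OP2 ends — done with OP2.
OP4 starts before OP3 ends → OP3 and OP4 overlap.
OP5 starts after OP3 ends — done with OP3.
OP5 starts after OP4 ends — done with OP4.
OP7 starts after OP5 ends — done with OP5.
OP6 starts exactly when OP7 ends (back-to-back, no overlap) — done with OP7.
OP8 starts after OP6 ends.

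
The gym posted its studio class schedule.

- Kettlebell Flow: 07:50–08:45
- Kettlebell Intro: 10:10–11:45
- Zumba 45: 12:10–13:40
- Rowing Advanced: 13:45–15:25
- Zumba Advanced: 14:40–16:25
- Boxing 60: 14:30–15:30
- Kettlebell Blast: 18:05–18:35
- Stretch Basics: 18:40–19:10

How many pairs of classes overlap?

Sorted by start: Kettlebell Flow, Kettlebell Intro, Zumba 45, Rowing Advanced, Boxing 60, Zumba Advanced, Kettlebell Blast, Stretch Basics.
Kettlebell Intro starts after Kettlebell Flow ends — done with Kettlebell Flow.
Zumba 45 starts after Kettlebell Intro ends — done with Kettlebell Intro.
Rowing Advanced starts after Zumba 45 ends — done with Zumba 45.
Boxing 60 starts before Rowing Advanced ends → Rowing Advanced and Boxing 60 overlap.
Zumba Advanced starts before Rowing Advanced ends → Rowing Advanced and Zumba Advanced overlap.
Kettlebell Blast starts after Rowing Advanced ends — done with Rowing Advanced.
Zumba Advanced starts before Boxing 60 ends → Boxing 60 and Zumba Advanced overlap.
Kettlebell Blast starts after Boxing 60 ends — done with Boxing 60.
Kettlebell Blast starts after Zumba Advanced ends — done with Zumba Advanced.
Stretch Basics starts after Kettlebell Blast ends.
Overlapping pairs: Boxing 60 & Rowing Advanced, Boxing 60 & Zumba Advanced, Rowing Advanced & Zumba Advanced — 3 in total.

3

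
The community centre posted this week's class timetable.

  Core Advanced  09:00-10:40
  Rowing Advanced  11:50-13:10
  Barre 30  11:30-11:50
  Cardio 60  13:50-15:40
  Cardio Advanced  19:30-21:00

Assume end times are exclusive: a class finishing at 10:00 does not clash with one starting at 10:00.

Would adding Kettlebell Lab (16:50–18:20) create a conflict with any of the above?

No — it doesn't clash with anything

Core Advanced: ends 10:40 at or before Kettlebell Lab starts 16:50 → clear.
Barre 30: ends 11:50 at or before Kettlebell Lab starts 16:50 → clear.
Rowing Advanced: ends 13:10 at or before Kettlebell Lab starts 16:50 → clear.
Cardio 60: ends 15:40 at or before Kettlebell Lab starts 16:50 → clear.
Cardio Advanced: starts 19:30 at or after Kettlebell Lab ends 18:20 → clear.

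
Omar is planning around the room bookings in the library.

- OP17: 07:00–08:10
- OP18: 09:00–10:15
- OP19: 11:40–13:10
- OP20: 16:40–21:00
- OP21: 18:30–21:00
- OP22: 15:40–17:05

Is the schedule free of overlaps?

Sorted by start: OP17, OP18, OP19, OP22, OP20, OP21.
OP18 starts after OP17 ends, so OP17 has no further overlaps.
OP19 starts after OP18 ends, so OP18 has no further overlaps.
OP22 starts after OP19 ends, so OP19 has no further overlaps.
OP20 starts before OP22 ends → OP22 and OP20 overlap.
That's a conflict, so the schedule is not conflict-free.

No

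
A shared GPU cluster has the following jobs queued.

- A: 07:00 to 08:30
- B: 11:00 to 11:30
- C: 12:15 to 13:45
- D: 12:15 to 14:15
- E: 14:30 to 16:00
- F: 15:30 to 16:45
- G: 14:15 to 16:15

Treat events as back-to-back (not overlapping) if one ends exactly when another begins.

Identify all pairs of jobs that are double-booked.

Sorted by start: A, B, C, D, G, E, F.
B starts after A ends; A is clear from here.
C starts after B ends; B is clear from here.
D starts before C ends → C and D overlap.
G starts after C ends; C is clear from here.
G starts exactly when D ends (back-to-back, no overlap); D is clear from here.
E starts before G ends → G and E overlap.
F starts before G ends → G and F overlap.
F starts before E ends → E and F overlap.

C & D, E & F, E & G, F & G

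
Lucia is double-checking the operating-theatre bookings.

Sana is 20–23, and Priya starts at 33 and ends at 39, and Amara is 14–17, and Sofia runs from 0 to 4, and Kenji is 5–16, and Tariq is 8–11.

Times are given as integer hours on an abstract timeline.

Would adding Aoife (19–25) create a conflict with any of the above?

Sofia: ends 4 at or before Aoife starts 19 → clear.
Kenji: ends 16 at or before Aoife starts 19 → clear.
Tariq: ends 11 at or before Aoife starts 19 → clear.
Amara: ends 17 at or before Aoife starts 19 → clear.
Sana: starts 20 before Aoife ends 25, and ends 23 after Aoife starts 19 → overlap.
Priya: starts 33 at or after Aoife ends 25 → clear.
Aoife overlaps Sana.

Yes — it overlaps Sana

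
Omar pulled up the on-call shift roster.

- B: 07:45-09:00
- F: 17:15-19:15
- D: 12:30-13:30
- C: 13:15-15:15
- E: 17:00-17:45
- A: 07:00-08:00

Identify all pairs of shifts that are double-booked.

A & B, C & D, E & F

Check each pair: they overlap iff neither finishes before the other starts.
Sorted by start: A, B, D, C, E, F.
B starts before A ends → A and B overlap.
D starts after A ends, so nothing later overlaps A either.
D starts after B ends, so nothing later overlaps B either.
C starts before D ends → D and C overlap.
E starts after D ends, so nothing later overlaps D either.
E starts after C ends, so nothing later overlaps C either.
F starts before E ends → E and F overlap.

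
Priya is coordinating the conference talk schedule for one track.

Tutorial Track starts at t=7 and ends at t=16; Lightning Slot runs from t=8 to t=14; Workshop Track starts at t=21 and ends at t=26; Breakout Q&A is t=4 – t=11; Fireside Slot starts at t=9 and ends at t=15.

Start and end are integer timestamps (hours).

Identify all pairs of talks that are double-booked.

Two intervals overlap when each starts before the other ends.
Sorted by start: Breakout Q&A, Tutorial Track, Lightning Slot, Fireside Slot, Workshop Track.
Tutorial Track starts before Breakout Q&A ends → Breakout Q&A and Tutorial Track overlap.
Lightning Slot starts before Breakout Q&A ends → Breakout Q&A and Lightning Slot overlap.
Fireside Slot starts before Breakout Q&A ends → Breakout Q&A and Fireside Slot overlap.
Workshop Track starts after Breakout Q&A ends.
Lightning Slot starts before Tutorial Track ends → Tutorial Track and Lightning Slot overlap.
Fireside Slot starts before Tutorial Track ends → Tutorial Track and Fireside Slot overlap.
Workshop Track starts after Tutorial Track ends.
Fireside Slot starts before Lightning Slot ends → Lightning Slot and Fireside Slot overlap.
Workshop Track starts after Lightning Slot ends.
Workshop Track starts after Fireside Slot ends.

Breakout Q&A & Fireside Slot, Breakout Q&A & Lightning Slot, Breakout Q&A & Tutorial Track, Fireside Slot & Lightning Slot, Fireside Slot & Tutorial Track, Lightning Slot & Tutorial Track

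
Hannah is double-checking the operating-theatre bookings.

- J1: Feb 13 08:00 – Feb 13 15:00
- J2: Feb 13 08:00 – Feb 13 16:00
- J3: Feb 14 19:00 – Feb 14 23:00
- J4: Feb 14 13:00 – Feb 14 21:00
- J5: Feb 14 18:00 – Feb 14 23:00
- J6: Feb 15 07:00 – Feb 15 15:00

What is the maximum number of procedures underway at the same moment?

Walk through starts and ends in time order (an end at T is processed before a start at T):
Feb 13 08:00 start J1 → 1
Feb 13 08:00 start J2 → 2
Feb 13 15:00 end J1 → 1
Feb 13 16:00 end J2 → 0
Feb 14 13:00 start J4 → 1
Feb 14 18:00 start J5 → 2
Feb 14 19:00 start J3 → 3
Feb 14 21:00 end J4 → 2
Feb 14 23:00 end J3 → 1
Feb 14 23:00 end J5 → 0
Feb 15 07:00 start J6 → 1
Feb 15 15:00 end J6 → 0
Peak is 3, at Feb 14 19:00 (J3, J4, J5).

3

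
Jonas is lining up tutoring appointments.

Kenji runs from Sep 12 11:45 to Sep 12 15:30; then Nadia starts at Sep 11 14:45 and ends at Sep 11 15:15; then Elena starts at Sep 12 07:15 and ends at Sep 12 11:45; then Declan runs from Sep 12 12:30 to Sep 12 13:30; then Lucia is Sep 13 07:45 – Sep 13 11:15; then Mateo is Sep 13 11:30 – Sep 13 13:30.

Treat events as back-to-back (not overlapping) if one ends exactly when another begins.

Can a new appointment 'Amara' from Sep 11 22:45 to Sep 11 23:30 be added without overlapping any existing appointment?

Nadia: ends Sep 11 15:15 at or before Amara starts Sep 11 22:45 → clear.
Elena: starts Sep 12 07:15 at or after Amara ends Sep 11 23:30 → clear.
Kenji: starts Sep 12 11:45 at or after Amara ends Sep 11 23:30 → clear.
Declan: starts Sep 12 12:30 at or after Amara ends Sep 11 23:30 → clear.
Lucia: starts Sep 13 07:45 at or after Amara ends Sep 11 23:30 → clear.
Mateo: starts Sep 13 11:30 at or after Amara ends Sep 11 23:30 → clear.

Yes — the slot is free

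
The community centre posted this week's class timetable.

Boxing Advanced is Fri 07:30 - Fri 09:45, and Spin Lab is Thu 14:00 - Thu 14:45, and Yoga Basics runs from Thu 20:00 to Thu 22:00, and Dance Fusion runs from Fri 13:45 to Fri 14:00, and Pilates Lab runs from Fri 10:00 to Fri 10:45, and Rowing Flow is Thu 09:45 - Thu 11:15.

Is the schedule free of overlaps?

Two intervals overlap when each starts before the other ends.
Sorted by start: Rowing Flow, Spin Lab, Yoga Basics, Boxing Advanced, Pilates Lab, Dance Fusion.
Spin Lab starts after Rowing Flow ends, so nothing later overlaps Rowing Flow either.
Yoga Basics starts after Spin Lab ends, so nothing later overlaps Spin Lab either.
Boxing Advanced starts after Yoga Basics ends, so nothing later overlaps Yoga Basics either.
Pilates Lab starts after Boxing Advanced ends, so nothing later overlaps Boxing Advanced either.
Dance Fusion starts after Pilates Lab ends.
Every pair is clear; the schedule has no overlaps.

Yes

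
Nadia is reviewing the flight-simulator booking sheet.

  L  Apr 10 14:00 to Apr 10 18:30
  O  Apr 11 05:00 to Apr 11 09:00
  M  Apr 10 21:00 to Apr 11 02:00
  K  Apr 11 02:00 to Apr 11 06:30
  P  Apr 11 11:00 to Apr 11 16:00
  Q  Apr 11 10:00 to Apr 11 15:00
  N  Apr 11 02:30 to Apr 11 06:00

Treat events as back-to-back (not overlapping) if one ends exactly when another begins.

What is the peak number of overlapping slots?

3

Walk through starts and ends in time order (an end at T is processed before a start at T):
Apr 10 14:00 start L → 1
Apr 10 18:30 end L → 0
Apr 10 21:00 start M → 1
Apr 11 02:00 end M → 0
Apr 11 02:00 start K → 1
Apr 11 02:30 start N → 2
Apr 11 05:00 start O → 3
Apr 11 06:00 end N → 2
Apr 11 06:30 end K → 1
Apr 11 09:00 end O → 0
Apr 11 10:00 start Q → 1
Apr 11 11:00 start P → 2
Apr 11 15:00 end Q → 1
Apr 11 16:00 end P → 0
Peak is 3, at Apr 11 05:00 (K, N, O).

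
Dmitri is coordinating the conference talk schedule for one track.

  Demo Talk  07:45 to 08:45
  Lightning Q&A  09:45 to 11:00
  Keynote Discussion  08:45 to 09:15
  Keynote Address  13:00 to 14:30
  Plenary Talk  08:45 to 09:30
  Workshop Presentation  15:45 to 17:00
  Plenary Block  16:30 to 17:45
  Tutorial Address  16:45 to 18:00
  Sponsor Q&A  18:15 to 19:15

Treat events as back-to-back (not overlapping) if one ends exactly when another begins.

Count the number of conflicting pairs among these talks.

4

Sorted by start: Demo Talk, Keynote Discussion, Plenary Talk, Lightning Q&A, Keynote Address, Workshop Presentation, Plenary Block, Tutorial Address, Sponsor Q&A.
Keynote Discussion starts exactly when Demo Talk ends (back-to-back, no overlap) — done with Demo Talk.
Plenary Talk starts before Keynote Discussion ends → Keynote Discussion and Plenary Talk overlap.
Lightning Q&A starts after Keynote Discussion ends — done with Keynote Discussion.
Lightning Q&A starts after Plenary Talk ends — done with Plenary Talk.
Keynote Address starts after Lightning Q&A ends — done with Lightning Q&A.
Workshop Presentation starts after Keynote Address ends — done with Keynote Address.
Plenary Block starts before Workshop Presentation ends → Workshop Presentation and Plenary Block overlap.
Tutorial Address starts before Workshop Presentation ends → Workshop Presentation and Tutorial Address overlap.
Sponsor Q&A starts after Workshop Presentation ends.
Tutorial Address starts before Plenary Block ends → Plenary Block and Tutorial Address overlap.
Sponsor Q&A starts after Plenary Block ends.
Sponsor Q&A starts after Tutorial Address ends.
Overlapping pairs: Keynote Discussion & Plenary Talk, Plenary Block & Tutorial Address, Plenary Block & Workshop Presentation, Tutorial Address & Workshop Presentation — 4 in total.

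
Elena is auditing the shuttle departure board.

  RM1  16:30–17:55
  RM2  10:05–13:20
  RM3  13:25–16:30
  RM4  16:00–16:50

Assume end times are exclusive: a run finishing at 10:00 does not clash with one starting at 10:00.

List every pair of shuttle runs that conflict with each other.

Sorted by start: RM2, RM3, RM4, RM1.
RM3 starts after RM2 ends; RM2 is clear from here.
RM4 starts before RM3 ends → RM3 and RM4 overlap.
RM1 starts exactly when RM3 ends (back-to-back, no overlap).
RM1 starts before RM4 ends → RM4 and RM1 overlap.

RM1 & RM4, RM3 & RM4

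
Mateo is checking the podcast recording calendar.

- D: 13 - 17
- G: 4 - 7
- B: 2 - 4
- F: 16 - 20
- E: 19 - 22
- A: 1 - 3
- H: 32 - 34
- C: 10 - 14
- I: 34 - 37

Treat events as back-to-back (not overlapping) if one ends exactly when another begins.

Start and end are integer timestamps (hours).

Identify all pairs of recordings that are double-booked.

A & B, C & D, D & F, E & F

Two intervals overlap when each starts before the other ends.
Sorted by start: A, B, G, C, D, F, E, H, I.
B starts before A ends → A and B overlap.
G starts after A ends; A is clear from here.
G starts exactly when B ends (back-to-back, no overlap); B is clear from here.
C starts after G ends; G is clear from here.
D starts before C ends → C and D overlap.
F starts after C ends; C is clear from here.
F starts before D ends → D and F overlap.
E starts after D ends; D is clear from here.
E starts before F ends → F and E overlap.
H starts after F ends; F is clear from here.
H starts after E ends; E is clear from here.
I starts exactly when H ends (back-to-back, no overlap).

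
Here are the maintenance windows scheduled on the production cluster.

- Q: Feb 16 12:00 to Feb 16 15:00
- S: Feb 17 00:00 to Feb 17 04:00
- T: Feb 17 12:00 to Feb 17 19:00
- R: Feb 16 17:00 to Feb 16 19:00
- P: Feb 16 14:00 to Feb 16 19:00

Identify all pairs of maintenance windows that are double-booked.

Sorted by start: Q, P, R, S, T.
P starts before Q ends → Q and P overlap.
R starts after Q ends, so Q has no further overlaps.
R starts before P ends → P and R overlap.
S starts after P ends, so P has no further overlaps.
S starts after R ends, so R has no further overlaps.
T starts after S ends.

P & Q, P & R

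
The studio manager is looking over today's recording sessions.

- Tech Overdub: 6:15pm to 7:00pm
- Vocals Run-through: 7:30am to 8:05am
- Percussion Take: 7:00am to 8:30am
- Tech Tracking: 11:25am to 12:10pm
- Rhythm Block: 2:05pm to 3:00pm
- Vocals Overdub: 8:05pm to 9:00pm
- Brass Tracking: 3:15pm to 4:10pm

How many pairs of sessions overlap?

1

Sorted by start: Percussion Take, Vocals Run-through, Tech Tracking, Rhythm Block, Brass Tracking, Tech Overdub, Vocals Overdub.
Vocals Run-through starts before Percussion Take ends → Percussion Take and Vocals Run-through overlap.
Tech Tracking starts after Percussion Take ends; Percussion Take is clear from here.
Tech Tracking starts after Vocals Run-through ends; Vocals Run-through is clear from here.
Rhythm Block starts after Tech Tracking ends; Tech Tracking is clear from here.
Brass Tracking starts after Rhythm Block ends; Rhythm Block is clear from here.
Tech Overdub starts after Brass Tracking ends; Brass Tracking is clear from here.
Vocals Overdub starts after Tech Overdub ends.
Overlapping pairs: Percussion Take & Vocals Run-through — 1 in total.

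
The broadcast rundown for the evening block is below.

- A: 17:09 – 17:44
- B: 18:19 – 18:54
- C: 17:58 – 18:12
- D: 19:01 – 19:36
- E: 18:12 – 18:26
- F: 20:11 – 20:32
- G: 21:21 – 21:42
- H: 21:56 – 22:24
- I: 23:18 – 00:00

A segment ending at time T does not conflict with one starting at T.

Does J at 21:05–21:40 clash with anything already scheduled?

Yes — it overlaps G

A: ends 17:44 at or before J starts 21:05 → clear.
C: ends 18:12 at or before J starts 21:05 → clear.
E: ends 18:26 at or before J starts 21:05 → clear.
B: ends 18:54 at or before J starts 21:05 → clear.
D: ends 19:36 at or before J starts 21:05 → clear.
F: ends 20:32 at or before J starts 21:05 → clear.
G: starts 21:21 before J ends 21:40, and ends 21:42 after J starts 21:05 → overlap.
H: starts 21:56 at or after J ends 21:40 → clear.
I: starts 23:18 at or after J ends 21:40 → clear.
J overlaps G.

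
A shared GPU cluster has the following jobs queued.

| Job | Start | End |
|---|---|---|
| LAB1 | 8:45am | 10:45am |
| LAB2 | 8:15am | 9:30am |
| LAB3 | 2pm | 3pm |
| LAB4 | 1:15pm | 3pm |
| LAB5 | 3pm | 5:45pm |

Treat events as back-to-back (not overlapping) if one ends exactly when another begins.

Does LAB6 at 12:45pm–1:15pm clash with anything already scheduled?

LAB2: ends 9:30am at or before LAB6 starts 12:45pm → clear.
LAB1: ends 10:45am at or before LAB6 starts 12:45pm → clear.
LAB4: starts 1:15pm at or after LAB6 ends 1:15pm → clear.
LAB3: starts 2pm at or after LAB6 ends 1:15pm → clear.
LAB5: starts 3pm at or after LAB6 ends 1:15pm → clear.

No — it doesn't clash with anything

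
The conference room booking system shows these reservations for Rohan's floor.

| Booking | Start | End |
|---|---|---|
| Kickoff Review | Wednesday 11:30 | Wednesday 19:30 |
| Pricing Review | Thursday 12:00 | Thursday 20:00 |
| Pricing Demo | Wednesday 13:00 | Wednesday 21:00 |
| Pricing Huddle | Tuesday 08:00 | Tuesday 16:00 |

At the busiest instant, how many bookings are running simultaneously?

Walk through starts and ends in time order (an end at T is processed before a start at T):
Tuesday 08:00 start Pricing Huddle → 1
Tuesday 16:00 end Pricing Huddle → 0
Wednesday 11:30 start Kickoff Review → 1
Wednesday 13:00 start Pricing Demo → 2
Wednesday 19:30 end Kickoff Review → 1
Wednesday 21:00 end Pricing Demo → 0
Thursday 12:00 start Pricing Review → 1
Thursday 20:00 end Pricing Review → 0
Peak is 2, at Wednesday 13:00 (Kickoff Review, Pricing Demo).

2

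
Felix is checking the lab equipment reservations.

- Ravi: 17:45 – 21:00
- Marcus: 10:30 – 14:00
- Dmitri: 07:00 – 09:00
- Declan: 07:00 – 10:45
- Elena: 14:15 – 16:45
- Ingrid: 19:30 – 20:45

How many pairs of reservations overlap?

3

Sorted by start: Dmitri, Declan, Marcus, Elena, Ravi, Ingrid.
Declan starts before Dmitri ends → Dmitri and Declan overlap.
Marcus starts after Dmitri ends, so Dmitri has no further overlaps.
Marcus starts before Declan ends → Declan and Marcus overlap.
Elena starts after Declan ends, so Declan has no further overlaps.
Elena starts after Marcus ends, so Marcus has no further overlaps.
Ravi starts after Elena ends, so Elena has no further overlaps.
Ingrid starts before Ravi ends → Ravi and Ingrid overlap.
Overlapping pairs: Declan & Dmitri, Declan & Marcus, Ingrid & Ravi — 3 in total.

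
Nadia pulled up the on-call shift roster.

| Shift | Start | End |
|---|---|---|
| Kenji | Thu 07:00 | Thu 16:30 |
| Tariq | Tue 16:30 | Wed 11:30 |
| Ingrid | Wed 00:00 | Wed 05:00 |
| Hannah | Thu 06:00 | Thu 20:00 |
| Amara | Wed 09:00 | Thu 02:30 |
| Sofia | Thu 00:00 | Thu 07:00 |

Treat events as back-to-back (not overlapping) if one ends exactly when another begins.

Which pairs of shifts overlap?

Sorted by start: Tariq, Ingrid, Amara, Sofia, Hannah, Kenji.
Ingrid starts before Tariq ends → Tariq and Ingrid overlap.
Amara starts before Tariq ends → Tariq and Amara overlap.
Sofia starts after Tariq ends — done with Tariq.
Amara starts after Ingrid ends — done with Ingrid.
Sofia starts before Amara ends → Amara and Sofia overlap.
Hannah starts after Amara ends — done with Amara.
Hannah starts before Sofia ends → Sofia and Hannah overlap.
Kenji starts exactly when Sofia ends (back-to-back, no overlap).
Kenji starts before Hannah ends → Hannah and Kenji overlap.

Amara & Sofia, Amara & Tariq, Hannah & Kenji, Hannah & Sofia, Ingrid & Tariq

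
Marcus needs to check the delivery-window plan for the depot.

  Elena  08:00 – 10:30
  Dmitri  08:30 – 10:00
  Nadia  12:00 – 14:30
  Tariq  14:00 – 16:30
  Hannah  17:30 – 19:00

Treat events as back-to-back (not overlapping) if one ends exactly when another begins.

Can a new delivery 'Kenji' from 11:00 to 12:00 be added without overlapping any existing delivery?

Yes — the slot is free

Elena: ends 10:30 at or before Kenji starts 11:00 → clear.
Dmitri: ends 10:00 at or before Kenji starts 11:00 → clear.
Nadia: starts 12:00 at or after Kenji ends 12:00 → clear.
Tariq: starts 14:00 at or after Kenji ends 12:00 → clear.
Hannah: starts 17:30 at or after Kenji ends 12:00 → clear.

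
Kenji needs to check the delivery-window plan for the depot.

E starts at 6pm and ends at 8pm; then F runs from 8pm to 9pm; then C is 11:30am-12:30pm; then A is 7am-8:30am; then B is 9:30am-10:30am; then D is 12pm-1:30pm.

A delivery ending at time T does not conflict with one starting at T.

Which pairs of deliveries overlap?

C & D

Sorted by start: A, B, C, D, E, F.
B starts after A ends — done with A.
C starts after B ends — done with B.
D starts before C ends → C and D overlap.
E starts after C ends — done with C.
E starts after D ends — done with D.
F starts exactly when E ends (back-to-back, no overlap).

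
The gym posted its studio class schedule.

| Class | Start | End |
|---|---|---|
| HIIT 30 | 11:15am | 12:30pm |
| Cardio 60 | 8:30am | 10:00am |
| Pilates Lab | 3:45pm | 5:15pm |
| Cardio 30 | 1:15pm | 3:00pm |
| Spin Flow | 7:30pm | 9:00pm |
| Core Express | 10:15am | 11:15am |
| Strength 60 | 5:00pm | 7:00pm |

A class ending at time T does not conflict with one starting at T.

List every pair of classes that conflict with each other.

Check each pair: they overlap iff neither finishes before the other starts.
Sorted by start: Cardio 60, Core Express, HIIT 30, Cardio 30, Pilates Lab, Strength 60, Spin Flow.
Core Express starts after Cardio 60 ends, so Cardio 60 has no further overlaps.
HIIT 30 starts exactly when Core Express ends (back-to-back, no overlap), so Core Express has no further overlaps.
Cardio 30 starts after HIIT 30 ends, so HIIT 30 has no further overlaps.
Pilates Lab starts after Cardio 30 ends, so Cardio 30 has no further overlaps.
Strength 60 starts before Pilates Lab ends → Pilates Lab and Strength 60 overlap.
Spin Flow starts after Pilates Lab ends.
Spin Flow starts after Strength 60 ends.

Pilates Lab & Strength 60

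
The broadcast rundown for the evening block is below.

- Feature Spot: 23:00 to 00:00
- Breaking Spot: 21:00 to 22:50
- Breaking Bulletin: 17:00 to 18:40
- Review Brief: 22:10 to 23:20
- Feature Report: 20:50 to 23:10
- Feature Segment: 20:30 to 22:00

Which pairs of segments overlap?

Two intervals overlap when each starts before the other ends.
Sorted by start: Breaking Bulletin, Feature Segment, Feature Report, Breaking Spot, Review Brief, Feature Spot.
Feature Segment starts after Breaking Bulletin ends — done with Breaking Bulletin.
Feature Report starts before Feature Segment ends → Feature Segment and Feature Report overlap.
Breaking Spot starts before Feature Segment ends → Feature Segment and Breaking Spot overlap.
Review Brief starts after Feature Segment ends — done with Feature Segment.
Breaking Spot starts before Feature Report ends → Feature Report and Breaking Spot overlap.
Review Brief starts before Feature Report ends → Feature Report and Review Brief overlap.
Feature Spot starts before Feature Report ends → Feature Report and Feature Spot overlap.
Review Brief starts before Breaking Spot ends → Breaking Spot and Review Brief overlap.
Feature Spot starts after Breaking Spot ends.
Feature Spot starts before Review Brief ends → Review Brief and Feature Spot overlap.

Breaking Spot & Feature Report, Breaking Spot & Feature Segment, Breaking Spot & Review Brief, Feature Report & Feature Segment, Feature Report & Feature Spot, Feature Report & Review Brief, Feature Spot & Review Brief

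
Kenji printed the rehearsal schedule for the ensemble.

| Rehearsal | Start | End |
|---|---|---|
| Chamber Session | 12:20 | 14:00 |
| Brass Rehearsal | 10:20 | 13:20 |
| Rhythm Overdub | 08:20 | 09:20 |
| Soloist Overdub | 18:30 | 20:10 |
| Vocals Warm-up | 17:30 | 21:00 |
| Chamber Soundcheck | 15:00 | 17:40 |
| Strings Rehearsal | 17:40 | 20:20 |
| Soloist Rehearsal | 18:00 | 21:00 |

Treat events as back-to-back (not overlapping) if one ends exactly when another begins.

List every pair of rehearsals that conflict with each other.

Sorted by start: Rhythm Overdub, Brass Rehearsal, Chamber Session, Chamber Soundcheck, Vocals Warm-up, Strings Rehearsal, Soloist Rehearsal, Soloist Overdub.
Brass Rehearsal starts after Rhythm Overdub ends; Rhythm Overdub is clear from here.
Chamber Session starts before Brass Rehearsal ends → Brass Rehearsal and Chamber Session overlap.
Chamber Soundcheck starts after Brass Rehearsal ends; Brass Rehearsal is clear from here.
Chamber Soundcheck starts after Chamber Session ends; Chamber Session is clear from here.
Vocals Warm-up starts before Chamber Soundcheck ends → Chamber Soundcheck and Vocals Warm-up overlap.
Strings Rehearsal starts exactly when Chamber Soundcheck ends (back-to-back, no overlap); Chamber Soundcheck is clear from here.
Strings Rehearsal starts before Vocals Warm-up ends → Vocals Warm-up and Strings Rehearsal overlap.
Soloist Rehearsal starts before Vocals Warm-up ends → Vocals Warm-up and Soloist Rehearsal overlap.
Soloist Overdub starts before Vocals Warm-up ends → Vocals Warm-up and Soloist Overdub overlap.
Soloist Rehearsal starts before Strings Rehearsal ends → Strings Rehearsal and Soloist Rehearsal overlap.
Soloist Overdub starts before Strings Rehearsal ends → Strings Rehearsal and Soloist Overdub overlap.
Soloist Overdub starts before Soloist Rehearsal ends → Soloist Rehearsal and Soloist Overdub overlap.

Brass Rehearsal & Chamber Session, Chamber Soundcheck & Vocals Warm-up, Soloist Overdub & Soloist Rehearsal, Soloist Overdub & Strings Rehearsal, Soloist Overdub & Vocals Warm-up, Soloist Rehearsal & Strings Rehearsal, Soloist Rehearsal & Vocals Warm-up, Strings Rehearsal & Vocals Warm-up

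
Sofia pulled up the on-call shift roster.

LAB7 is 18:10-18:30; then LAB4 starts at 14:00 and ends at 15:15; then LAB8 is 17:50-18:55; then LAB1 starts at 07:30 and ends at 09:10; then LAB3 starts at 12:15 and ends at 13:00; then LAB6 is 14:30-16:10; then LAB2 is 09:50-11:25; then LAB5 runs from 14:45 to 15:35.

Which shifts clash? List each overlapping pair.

Sorted by start: LAB1, LAB2, LAB3, LAB4, LAB6, LAB5, LAB8, LAB7.
LAB2 starts after LAB1 ends, so LAB1 has no further overlaps.
LAB3 starts after LAB2 ends, so LAB2 has no further overlaps.
LAB4 starts after LAB3 ends, so LAB3 has no further overlaps.
LAB6 starts before LAB4 ends → LAB4 and LAB6 overlap.
LAB5 starts before LAB4 ends → LAB4 and LAB5 overlap.
LAB8 starts after LAB4 ends, so LAB4 has no further overlaps.
LAB5 starts before LAB6 ends → LAB6 and LAB5 overlap.
LAB8 starts after LAB6 ends, so LAB6 has no further overlaps.
LAB8 starts after LAB5 ends, so LAB5 has no further overlaps.
LAB7 starts before LAB8 ends → LAB8 and LAB7 overlap.

LAB4 & LAB5, LAB4 & LAB6, LAB5 & LAB6, LAB7 & LAB8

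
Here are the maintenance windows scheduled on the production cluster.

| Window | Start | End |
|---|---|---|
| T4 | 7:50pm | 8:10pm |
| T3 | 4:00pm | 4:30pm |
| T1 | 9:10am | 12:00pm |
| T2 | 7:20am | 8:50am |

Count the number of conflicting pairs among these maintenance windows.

0

Sorted by start: T2, T1, T3, T4.
T1 starts after T2 ends, so T2 has no further overlaps.
T3 starts after T1 ends, so T1 has no further overlaps.
T4 starts after T3 ends.
No pair overlaps.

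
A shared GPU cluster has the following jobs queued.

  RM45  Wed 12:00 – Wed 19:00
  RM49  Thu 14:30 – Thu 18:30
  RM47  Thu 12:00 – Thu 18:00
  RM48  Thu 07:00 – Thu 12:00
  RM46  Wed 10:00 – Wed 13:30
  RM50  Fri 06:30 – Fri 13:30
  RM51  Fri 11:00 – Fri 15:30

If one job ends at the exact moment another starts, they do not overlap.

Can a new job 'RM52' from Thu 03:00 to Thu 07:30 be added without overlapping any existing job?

No — it overlaps RM48

RM46: ends Wed 13:30 at or before RM52 starts Thu 03:00 → clear.
RM45: ends Wed 19:00 at or before RM52 starts Thu 03:00 → clear.
RM48: starts Thu 07:00 before RM52 ends Thu 07:30, and ends Thu 12:00 after RM52 starts Thu 03:00 → overlap.
RM47: starts Thu 12:00 at or after RM52 ends Thu 07:30 → clear.
RM49: starts Thu 14:30 at or after RM52 ends Thu 07:30 → clear.
RM50: starts Fri 06:30 at or after RM52 ends Thu 07:30 → clear.
RM51: starts Fri 11:00 at or after RM52 ends Thu 07:30 → clear.
RM52 overlaps RM48.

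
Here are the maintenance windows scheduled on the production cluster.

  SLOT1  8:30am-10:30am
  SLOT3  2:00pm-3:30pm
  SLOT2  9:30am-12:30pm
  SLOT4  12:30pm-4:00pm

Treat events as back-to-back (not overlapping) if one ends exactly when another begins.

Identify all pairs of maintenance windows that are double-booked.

SLOT1 & SLOT2, SLOT3 & SLOT4

Sorted by start: SLOT1, SLOT2, SLOT4, SLOT3.
SLOT2 starts before SLOT1 ends → SLOT1 and SLOT2 overlap.
SLOT4 starts after SLOT1 ends, so SLOT1 has no further overlaps.
SLOT4 starts exactly when SLOT2 ends (back-to-back, no overlap), so SLOT2 has no further overlaps.
SLOT3 starts before SLOT4 ends → SLOT4 and SLOT3 overlap.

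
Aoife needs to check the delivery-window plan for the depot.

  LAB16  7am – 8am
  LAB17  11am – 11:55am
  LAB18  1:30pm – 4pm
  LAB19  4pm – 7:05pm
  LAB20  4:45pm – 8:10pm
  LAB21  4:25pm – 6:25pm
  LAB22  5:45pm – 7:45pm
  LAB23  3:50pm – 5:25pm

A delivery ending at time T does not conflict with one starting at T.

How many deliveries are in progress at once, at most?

Sweep the timeline, counting +1 at each start and −1 at each end (ends before starts at a tie):
7am start LAB16 → 1
8am end LAB16 → 0
11am start LAB17 → 1
11:55am end LAB17 → 0
1:30pm start LAB18 → 1
3:50pm start LAB23 → 2
4pm end LAB18 → 1
4pm start LAB19 → 2
4:25pm start LAB21 → 3
4:45pm start LAB20 → 4
5:25pm end LAB23 → 3
5:45pm start LAB22 → 4
6:25pm end LAB21 → 3
7:05pm end LAB19 → 2
7:45pm end LAB22 → 1
8:10pm end LAB20 → 0
Peak is 4, at 4:45pm (LAB19, LAB20, LAB21, LAB23).

4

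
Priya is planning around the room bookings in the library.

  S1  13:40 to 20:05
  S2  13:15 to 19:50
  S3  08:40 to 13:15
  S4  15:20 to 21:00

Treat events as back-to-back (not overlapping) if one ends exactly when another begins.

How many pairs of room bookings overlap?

3

Sorted by start: S3, S2, S1, S4.
S2 starts exactly when S3 ends (back-to-back, no overlap), so S3 has no further overlaps.
S1 starts before S2 ends → S2 and S1 overlap.
S4 starts before S2 ends → S2 and S4 overlap.
S4 starts before S1 ends → S1 and S4 overlap.
Overlapping pairs: S1 & S2, S1 & S4, S2 & S4 — 3 in total.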